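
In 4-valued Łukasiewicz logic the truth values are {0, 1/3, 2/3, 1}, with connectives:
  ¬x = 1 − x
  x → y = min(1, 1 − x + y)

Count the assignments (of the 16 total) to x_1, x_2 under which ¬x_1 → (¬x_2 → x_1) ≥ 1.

12

x_1 = 0, x_2 = 0 ↦ 0  <
x_1 = 0, x_2 = 1/3 ↦ 1/3  <
x_1 = 0, x_2 = 2/3 ↦ 2/3  <
x_1 = 0, x_2 = 1 ↦ 1  ≥
x_1 = 1/3, x_2 = 0 ↦ 2/3  <
x_1 = 1/3, x_2 = 1/3 ↦ 1  ≥
x_1 = 1/3, x_2 = 2/3 ↦ 1  ≥
x_1 = 1/3, x_2 = 1 ↦ 1  ≥
x_1 = 2/3, x_2 = 0 ↦ 1  ≥
x_1 = 2/3, x_2 = 1/3 ↦ 1  ≥
x_1 = 2/3, x_2 = 2/3 ↦ 1  ≥
x_1 = 2/3, x_2 = 1 ↦ 1  ≥
x_1 = 1, x_2 = 0 ↦ 1  ≥
x_1 = 1, x_2 = 1/3 ↦ 1  ≥
x_1 = 1, x_2 = 2/3 ↦ 1  ≥
x_1 = 1, x_2 = 1 ↦ 1  ≥
So 12 of the 16 assignments meet the threshold.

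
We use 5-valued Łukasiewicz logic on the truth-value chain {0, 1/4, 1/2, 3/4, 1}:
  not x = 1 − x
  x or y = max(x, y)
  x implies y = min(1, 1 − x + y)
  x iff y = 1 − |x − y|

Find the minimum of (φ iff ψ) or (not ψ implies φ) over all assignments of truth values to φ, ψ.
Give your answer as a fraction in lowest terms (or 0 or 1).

Take φ = 0, ψ = 1/2:
φ iff ψ = 0 iff 1/2 = 1/2
not ψ = not 1/2 = 1/2
not ψ implies φ = 1/2 implies 0 = 1/2
(φ iff ψ) or (not ψ implies φ) = 1/2 or 1/2 = 1/2
No assignment yields a value below 1/2, so this is the minimum.

1/2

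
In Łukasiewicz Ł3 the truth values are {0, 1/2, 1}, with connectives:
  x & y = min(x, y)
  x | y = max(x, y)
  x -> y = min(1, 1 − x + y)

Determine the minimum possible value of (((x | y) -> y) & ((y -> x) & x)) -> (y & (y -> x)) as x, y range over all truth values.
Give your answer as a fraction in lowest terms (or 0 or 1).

Take x = 1/2, y = 0:
x | y = 1/2 | 0 = 1/2
(x | y) -> y = 1/2 -> 0 = 1/2
y -> x = 0 -> 1/2 = 1
(y -> x) & x = 1 & 1/2 = 1/2
((x | y) -> y) & ((y -> x) & x) = 1/2 & 1/2 = 1/2
y -> x = 0 -> 1/2 = 1
y & (y -> x) = 0 & 1 = 0
(((x | y) -> y) & ((y -> x) & x)) -> (y & (y -> x)) = 1/2 -> 0 = 1/2
No assignment yields a value below 1/2, so this is the minimum.

1/2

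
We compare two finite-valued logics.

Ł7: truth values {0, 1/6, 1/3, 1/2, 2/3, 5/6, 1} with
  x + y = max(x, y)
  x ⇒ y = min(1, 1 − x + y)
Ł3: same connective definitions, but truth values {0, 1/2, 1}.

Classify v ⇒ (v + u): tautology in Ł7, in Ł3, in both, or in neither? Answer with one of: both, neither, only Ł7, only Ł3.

both

In Ł7: every assignment gives 1 — tautology.
In Ł3: every assignment gives 1 — tautology.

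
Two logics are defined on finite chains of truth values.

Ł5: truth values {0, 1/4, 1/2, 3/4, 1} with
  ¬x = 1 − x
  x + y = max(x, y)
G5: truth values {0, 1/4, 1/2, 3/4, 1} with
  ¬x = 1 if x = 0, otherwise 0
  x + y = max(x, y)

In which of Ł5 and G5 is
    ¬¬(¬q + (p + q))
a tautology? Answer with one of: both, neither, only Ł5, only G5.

In Ł5: at p = 0, q = 1/4 the value is 3/4 — not a tautology.
In G5: every assignment gives 1 — tautology.

only G5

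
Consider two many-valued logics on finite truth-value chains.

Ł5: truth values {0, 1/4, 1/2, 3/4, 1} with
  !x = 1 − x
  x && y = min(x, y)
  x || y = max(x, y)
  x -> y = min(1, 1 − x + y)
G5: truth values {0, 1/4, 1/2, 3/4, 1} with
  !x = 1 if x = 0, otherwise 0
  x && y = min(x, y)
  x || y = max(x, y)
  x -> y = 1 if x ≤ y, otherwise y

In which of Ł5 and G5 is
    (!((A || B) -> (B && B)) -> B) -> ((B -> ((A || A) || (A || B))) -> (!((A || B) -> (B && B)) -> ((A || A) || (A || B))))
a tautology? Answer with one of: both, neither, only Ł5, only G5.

both

In Ł5: every assignment gives 1 — tautology.
In G5: every assignment gives 1 — tautology.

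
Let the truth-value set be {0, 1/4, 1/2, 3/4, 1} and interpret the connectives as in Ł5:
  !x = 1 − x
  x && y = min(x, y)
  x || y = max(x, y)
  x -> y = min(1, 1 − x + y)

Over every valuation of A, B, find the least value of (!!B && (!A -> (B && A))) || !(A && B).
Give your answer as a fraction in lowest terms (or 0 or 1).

1/2

Take A = 1/2, B = 1/2:
!B = !1/2 = 1/2
!!B = !1/2 = 1/2
!A = !1/2 = 1/2
B && A = 1/2 && 1/2 = 1/2
!A -> (B && A) = 1/2 -> 1/2 = 1
!!B && (!A -> (B && A)) = 1/2 && 1 = 1/2
A && B = 1/2 && 1/2 = 1/2
!(A && B) = !1/2 = 1/2
(!!B && (!A -> (B && A))) || !(A && B) = 1/2 || 1/2 = 1/2
No assignment yields a value below 1/2, so this is the minimum.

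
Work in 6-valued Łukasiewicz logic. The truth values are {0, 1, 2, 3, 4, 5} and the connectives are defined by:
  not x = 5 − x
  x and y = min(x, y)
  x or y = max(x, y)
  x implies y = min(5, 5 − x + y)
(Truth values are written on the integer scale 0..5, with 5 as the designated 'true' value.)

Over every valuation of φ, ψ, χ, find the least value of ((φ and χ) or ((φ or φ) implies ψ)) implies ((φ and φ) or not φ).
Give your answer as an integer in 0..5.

3

Take φ = 2, ψ = 2, χ = 0:
φ and χ = 2 and 0 = 0
φ or φ = 2 or 2 = 2
(φ or φ) implies ψ = 2 implies 2 = 5
(φ and χ) or ((φ or φ) implies ψ) = 0 or 5 = 5
φ and φ = 2 and 2 = 2
not φ = not 2 = 3
(φ and φ) or not φ = 2 or 3 = 3
((φ and χ) or ((φ or φ) implies ψ)) implies ((φ and φ) or not φ) = 5 implies 3 = 3
No assignment yields a value below 3, so this is the minimum.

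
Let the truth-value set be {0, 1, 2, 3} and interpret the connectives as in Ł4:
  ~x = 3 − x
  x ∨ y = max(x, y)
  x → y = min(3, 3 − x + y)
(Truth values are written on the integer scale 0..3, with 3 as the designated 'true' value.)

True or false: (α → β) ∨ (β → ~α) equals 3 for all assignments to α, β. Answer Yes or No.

Counterexample: take α = 3, β = 1.
α → β = 3 → 1 = 1
~α = ~3 = 0
β → ~α = 1 → 0 = 2
(α → β) ∨ (β → ~α) = 1 ∨ 2 = 2
This gives 2 ≠ 3.

No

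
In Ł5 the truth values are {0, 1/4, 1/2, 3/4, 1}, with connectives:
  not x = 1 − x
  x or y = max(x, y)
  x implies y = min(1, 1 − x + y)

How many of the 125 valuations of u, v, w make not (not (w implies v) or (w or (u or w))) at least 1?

value 1: 5 assignments (counts)
value 3/4: 15 assignments
value 1/2: 25 assignments
value 1/4: 35 assignments
value 0: 45 assignments
So 5 of the 125 assignments meet the threshold.

5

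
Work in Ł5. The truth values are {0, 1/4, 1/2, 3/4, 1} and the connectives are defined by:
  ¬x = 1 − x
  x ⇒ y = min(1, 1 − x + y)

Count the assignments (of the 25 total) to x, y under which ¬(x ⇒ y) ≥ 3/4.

3

value 1: 1 assignment (counts)
value 3/4: 2 assignments (counts)
value 1/2: 3 assignments
value 1/4: 4 assignments
value 0: 15 assignments
So 3 of the 25 assignments meet the threshold.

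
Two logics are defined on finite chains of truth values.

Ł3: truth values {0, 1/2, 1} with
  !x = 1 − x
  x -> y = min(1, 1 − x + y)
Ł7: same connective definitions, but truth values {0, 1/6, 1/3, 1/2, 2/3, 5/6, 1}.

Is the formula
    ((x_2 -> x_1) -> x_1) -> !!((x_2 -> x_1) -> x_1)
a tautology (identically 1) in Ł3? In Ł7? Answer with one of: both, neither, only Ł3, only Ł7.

both

In Ł3: every assignment gives 1 — tautology.
In Ł7: every assignment gives 1 — tautology.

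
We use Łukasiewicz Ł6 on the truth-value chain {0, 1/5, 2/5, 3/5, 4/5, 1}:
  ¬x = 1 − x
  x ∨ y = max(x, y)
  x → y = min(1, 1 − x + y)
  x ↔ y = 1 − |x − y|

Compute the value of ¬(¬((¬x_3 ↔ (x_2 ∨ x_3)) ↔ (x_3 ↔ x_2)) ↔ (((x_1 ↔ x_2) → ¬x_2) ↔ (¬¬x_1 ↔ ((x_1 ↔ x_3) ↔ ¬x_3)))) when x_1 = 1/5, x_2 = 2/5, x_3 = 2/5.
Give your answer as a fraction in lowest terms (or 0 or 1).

¬x_3 = ¬2/5 = 3/5
x_2 ∨ x_3 = 2/5 ∨ 2/5 = 2/5
¬x_3 ↔ (x_2 ∨ x_3) = 3/5 ↔ 2/5 = 4/5
x_3 ↔ x_2 = 2/5 ↔ 2/5 = 1
(¬x_3 ↔ (x_2 ∨ x_3)) ↔ (x_3 ↔ x_2) = 4/5 ↔ 1 = 4/5
¬((¬x_3 ↔ (x_2 ∨ x_3)) ↔ (x_3 ↔ x_2)) = ¬4/5 = 1/5
x_1 ↔ x_2 = 1/5 ↔ 2/5 = 4/5
¬x_2 = ¬2/5 = 3/5
(x_1 ↔ x_2) → ¬x_2 = 4/5 → 3/5 = 4/5
¬x_1 = ¬1/5 = 4/5
¬¬x_1 = ¬4/5 = 1/5
x_1 ↔ x_3 = 1/5 ↔ 2/5 = 4/5
¬x_3 = ¬2/5 = 3/5
(x_1 ↔ x_3) ↔ ¬x_3 = 4/5 ↔ 3/5 = 4/5
¬¬x_1 ↔ ((x_1 ↔ x_3) ↔ ¬x_3) = 1/5 ↔ 4/5 = 2/5
((x_1 ↔ x_2) → ¬x_2) ↔ (¬¬x_1 ↔ ((x_1 ↔ x_3) ↔ ¬x_3)) = 4/5 ↔ 2/5 = 3/5
¬((¬x_3 ↔ (x_2 ∨ x_3)) ↔ (x_3 ↔ x_2)) ↔ (((x_1 ↔ x_2) → ¬x_2) ↔ (¬¬x_1 ↔ ((x_1 ↔ x_3) ↔ ¬x_3))) = 1/5 ↔ 3/5 = 3/5
¬(¬((¬x_3 ↔ (x_2 ∨ x_3)) ↔ (x_3 ↔ x_2)) ↔ (((x_1 ↔ x_2) → ¬x_2) ↔ (¬¬x_1 ↔ ((x_1 ↔ x_3) ↔ ¬x_3)))) = ¬3/5 = 2/5

2/5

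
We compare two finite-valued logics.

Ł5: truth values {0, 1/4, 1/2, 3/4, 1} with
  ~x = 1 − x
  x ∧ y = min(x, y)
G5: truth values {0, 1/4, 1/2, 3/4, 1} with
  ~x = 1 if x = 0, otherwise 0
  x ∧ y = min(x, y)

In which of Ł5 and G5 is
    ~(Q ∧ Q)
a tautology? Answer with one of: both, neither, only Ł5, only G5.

In Ł5: at Q = 1/4 the value is 3/4 — not a tautology.
In G5: at Q = 1/4 the value is 0 — not a tautology.

neither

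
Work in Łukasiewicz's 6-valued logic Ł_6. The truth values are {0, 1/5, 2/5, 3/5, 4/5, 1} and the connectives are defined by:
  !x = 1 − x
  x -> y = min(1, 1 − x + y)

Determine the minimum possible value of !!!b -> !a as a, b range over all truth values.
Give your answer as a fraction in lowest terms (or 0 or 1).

0

Take a = 1, b = 0:
!b = !0 = 1
!!b = !1 = 0
!!!b = !0 = 1
!a = !1 = 0
!!!b -> !a = 1 -> 0 = 0
No assignment yields a value below 0, so this is the minimum.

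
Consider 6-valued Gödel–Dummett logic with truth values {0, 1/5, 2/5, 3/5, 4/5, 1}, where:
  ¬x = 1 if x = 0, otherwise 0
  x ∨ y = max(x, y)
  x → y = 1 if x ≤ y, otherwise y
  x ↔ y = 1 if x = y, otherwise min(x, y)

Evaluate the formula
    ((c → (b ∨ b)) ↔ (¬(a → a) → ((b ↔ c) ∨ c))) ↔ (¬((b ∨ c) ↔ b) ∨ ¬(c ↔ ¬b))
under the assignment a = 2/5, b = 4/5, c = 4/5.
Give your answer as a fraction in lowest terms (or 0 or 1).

1

b ∨ b = 4/5 ∨ 4/5 = 4/5
c → (b ∨ b) = 4/5 → 4/5 = 1
a → a = 2/5 → 2/5 = 1
¬(a → a) = ¬1 = 0
b ↔ c = 4/5 ↔ 4/5 = 1
(b ↔ c) ∨ c = 1 ∨ 4/5 = 1
¬(a → a) → ((b ↔ c) ∨ c) = 0 → 1 = 1
(c → (b ∨ b)) ↔ (¬(a → a) → ((b ↔ c) ∨ c)) = 1 ↔ 1 = 1
b ∨ c = 4/5 ∨ 4/5 = 4/5
(b ∨ c) ↔ b = 4/5 ↔ 4/5 = 1
¬((b ∨ c) ↔ b) = ¬1 = 0
¬b = ¬4/5 = 0
c ↔ ¬b = 4/5 ↔ 0 = 0
¬(c ↔ ¬b) = ¬0 = 1
¬((b ∨ c) ↔ b) ∨ ¬(c ↔ ¬b) = 0 ∨ 1 = 1
((c → (b ∨ b)) ↔ (¬(a → a) → ((b ↔ c) ∨ c))) ↔ (¬((b ∨ c) ↔ b) ∨ ¬(c ↔ ¬b)) = 1 ↔ 1 = 1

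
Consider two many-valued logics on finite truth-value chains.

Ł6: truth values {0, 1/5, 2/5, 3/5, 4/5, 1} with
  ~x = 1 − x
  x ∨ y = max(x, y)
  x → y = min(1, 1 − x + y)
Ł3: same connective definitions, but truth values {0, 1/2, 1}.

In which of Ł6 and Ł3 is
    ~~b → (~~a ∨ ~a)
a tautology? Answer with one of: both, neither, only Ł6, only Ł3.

In Ł6: at a = 1/5, b = 1 the value is 4/5 — not a tautology.
In Ł3: at a = 1/2, b = 1 the value is 1/2 — not a tautology.

neither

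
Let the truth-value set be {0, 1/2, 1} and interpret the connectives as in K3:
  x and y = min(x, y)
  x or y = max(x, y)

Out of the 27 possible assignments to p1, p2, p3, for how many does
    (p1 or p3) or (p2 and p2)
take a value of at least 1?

value 1: 19 assignments (counts)
value 1/2: 7 assignments
value 0: 1 assignment
So 19 of the 27 assignments meet the threshold.

19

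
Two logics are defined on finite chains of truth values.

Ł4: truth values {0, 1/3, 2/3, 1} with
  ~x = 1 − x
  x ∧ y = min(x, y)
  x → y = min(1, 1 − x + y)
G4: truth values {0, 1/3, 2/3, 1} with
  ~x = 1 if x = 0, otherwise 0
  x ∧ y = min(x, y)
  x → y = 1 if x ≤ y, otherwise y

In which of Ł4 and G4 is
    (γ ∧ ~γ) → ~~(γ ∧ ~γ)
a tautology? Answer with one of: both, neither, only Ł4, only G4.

both

In Ł4: every assignment gives 1 — tautology.
In G4: every assignment gives 1 — tautology.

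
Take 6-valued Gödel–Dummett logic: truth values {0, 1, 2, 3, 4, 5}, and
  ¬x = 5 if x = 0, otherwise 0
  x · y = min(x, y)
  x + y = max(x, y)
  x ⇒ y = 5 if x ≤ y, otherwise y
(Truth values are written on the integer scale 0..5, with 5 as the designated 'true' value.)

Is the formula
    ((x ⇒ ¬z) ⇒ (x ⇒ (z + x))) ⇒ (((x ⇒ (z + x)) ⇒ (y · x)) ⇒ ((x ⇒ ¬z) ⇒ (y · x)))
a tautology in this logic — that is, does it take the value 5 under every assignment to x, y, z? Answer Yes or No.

At x = 2, y = 5, z = 5, for instance:
¬z = ¬5 = 0
x ⇒ ¬z = 2 ⇒ 0 = 0
z + x = 5 + 2 = 5
x ⇒ (z + x) = 2 ⇒ 5 = 5
(x ⇒ ¬z) ⇒ (x ⇒ (z + x)) = 0 ⇒ 5 = 5
y · x = 5 · 2 = 2
(x ⇒ (z + x)) ⇒ (y · x) = 5 ⇒ 2 = 2
(x ⇒ ¬z) ⇒ (y · x) = 0 ⇒ 2 = 5
((x ⇒ (z + x)) ⇒ (y · x)) ⇒ ((x ⇒ ¬z) ⇒ (y · x)) = 2 ⇒ 5 = 5
((x ⇒ ¬z) ⇒ (x ⇒ (z + x))) ⇒ (((x ⇒ (z + x)) ⇒ (y · x)) ⇒ ((x ⇒ ¬z) ⇒ (y · x))) = 5 ⇒ 5 = 5
and checking the remaining 215 assignments likewise gives ≥ 5 in every case.

Yes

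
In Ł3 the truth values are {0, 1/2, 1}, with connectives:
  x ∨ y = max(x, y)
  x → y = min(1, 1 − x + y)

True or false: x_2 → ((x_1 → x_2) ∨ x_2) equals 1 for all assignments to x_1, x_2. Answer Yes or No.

x_1 = 0, x_2 = 0 ↦ 1
x_1 = 0, x_2 = 1/2 ↦ 1
x_1 = 0, x_2 = 1 ↦ 1
x_1 = 1/2, x_2 = 0 ↦ 1
x_1 = 1/2, x_2 = 1/2 ↦ 1
x_1 = 1/2, x_2 = 1 ↦ 1
x_1 = 1, x_2 = 0 ↦ 1
x_1 = 1, x_2 = 1/2 ↦ 1
x_1 = 1, x_2 = 1 ↦ 1
Every assignment gives a value ≥ 1.

Yes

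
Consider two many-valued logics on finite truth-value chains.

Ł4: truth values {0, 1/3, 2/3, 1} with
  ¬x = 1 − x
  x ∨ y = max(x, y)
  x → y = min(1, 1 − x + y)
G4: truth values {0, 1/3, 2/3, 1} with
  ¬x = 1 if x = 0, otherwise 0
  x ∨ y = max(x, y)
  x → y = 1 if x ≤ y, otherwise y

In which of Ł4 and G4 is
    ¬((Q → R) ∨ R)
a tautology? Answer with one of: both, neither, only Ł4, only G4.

neither

In Ł4: at Q = 0, R = 0 the value is 0 — not a tautology.
In G4: at Q = 0, R = 0 the value is 0 — not a tautology.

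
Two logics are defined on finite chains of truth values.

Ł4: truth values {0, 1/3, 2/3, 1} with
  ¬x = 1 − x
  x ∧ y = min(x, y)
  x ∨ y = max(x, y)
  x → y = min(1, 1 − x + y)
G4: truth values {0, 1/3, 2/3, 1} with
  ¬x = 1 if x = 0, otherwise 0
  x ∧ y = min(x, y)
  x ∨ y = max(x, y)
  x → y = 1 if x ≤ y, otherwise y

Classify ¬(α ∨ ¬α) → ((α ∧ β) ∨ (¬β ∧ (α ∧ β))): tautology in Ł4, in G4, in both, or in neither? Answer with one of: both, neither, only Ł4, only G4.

In Ł4: at α = 1/3, β = 0 the value is 2/3 — not a tautology.
In G4: every assignment gives 1 — tautology.

only G4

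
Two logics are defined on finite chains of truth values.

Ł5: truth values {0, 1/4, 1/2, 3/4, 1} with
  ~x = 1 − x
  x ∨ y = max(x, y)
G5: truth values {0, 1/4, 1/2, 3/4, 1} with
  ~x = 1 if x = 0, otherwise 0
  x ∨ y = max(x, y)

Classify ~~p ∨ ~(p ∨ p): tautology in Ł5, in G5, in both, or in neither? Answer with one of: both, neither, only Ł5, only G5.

only G5

In Ł5: at p = 1/4 the value is 3/4 — not a tautology.
In G5: every assignment gives 1 — tautology.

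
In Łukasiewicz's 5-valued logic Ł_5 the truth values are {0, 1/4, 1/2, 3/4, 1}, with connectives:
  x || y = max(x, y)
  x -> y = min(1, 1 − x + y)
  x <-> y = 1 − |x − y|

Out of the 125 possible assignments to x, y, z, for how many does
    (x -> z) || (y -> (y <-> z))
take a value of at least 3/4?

value 1: 108 assignments (counts)
value 3/4: 8 assignments (counts)
value 1/2: 6 assignments
value 1/4: 2 assignments
value 0: 1 assignment
So 116 of the 125 assignments meet the threshold.

116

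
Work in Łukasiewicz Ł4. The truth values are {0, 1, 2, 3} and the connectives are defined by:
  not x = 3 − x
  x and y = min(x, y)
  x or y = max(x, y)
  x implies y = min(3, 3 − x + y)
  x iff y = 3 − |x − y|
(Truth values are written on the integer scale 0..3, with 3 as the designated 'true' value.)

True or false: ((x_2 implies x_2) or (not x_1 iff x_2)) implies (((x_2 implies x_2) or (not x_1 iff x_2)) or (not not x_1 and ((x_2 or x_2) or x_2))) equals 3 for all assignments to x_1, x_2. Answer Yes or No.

x_1 = 0, x_2 = 0 ↦ 3
x_1 = 0, x_2 = 1 ↦ 3
x_1 = 0, x_2 = 2 ↦ 3
x_1 = 0, x_2 = 3 ↦ 3
x_1 = 1, x_2 = 0 ↦ 3
x_1 = 1, x_2 = 1 ↦ 3
x_1 = 1, x_2 = 2 ↦ 3
x_1 = 1, x_2 = 3 ↦ 3
x_1 = 2, x_2 = 0 ↦ 3
x_1 = 2, x_2 = 1 ↦ 3
x_1 = 2, x_2 = 2 ↦ 3
x_1 = 2, x_2 = 3 ↦ 3
x_1 = 3, x_2 = 0 ↦ 3
x_1 = 3, x_2 = 1 ↦ 3
x_1 = 3, x_2 = 2 ↦ 3
x_1 = 3, x_2 = 3 ↦ 3
Every assignment gives a value ≥ 3.

Yes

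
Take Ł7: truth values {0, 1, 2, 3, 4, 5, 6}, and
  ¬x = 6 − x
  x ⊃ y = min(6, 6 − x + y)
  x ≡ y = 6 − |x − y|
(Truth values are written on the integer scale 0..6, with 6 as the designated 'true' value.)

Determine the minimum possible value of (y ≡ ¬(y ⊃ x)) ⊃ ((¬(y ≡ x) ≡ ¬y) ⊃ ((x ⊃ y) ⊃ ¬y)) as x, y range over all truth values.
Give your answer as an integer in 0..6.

Take x = 0, y = 3:
y ⊃ x = 3 ⊃ 0 = 3
¬(y ⊃ x) = ¬3 = 3
y ≡ ¬(y ⊃ x) = 3 ≡ 3 = 6
y ≡ x = 3 ≡ 0 = 3
¬(y ≡ x) = ¬3 = 3
¬y = ¬3 = 3
¬(y ≡ x) ≡ ¬y = 3 ≡ 3 = 6
x ⊃ y = 0 ⊃ 3 = 6
¬y = ¬3 = 3
(x ⊃ y) ⊃ ¬y = 6 ⊃ 3 = 3
(¬(y ≡ x) ≡ ¬y) ⊃ ((x ⊃ y) ⊃ ¬y) = 6 ⊃ 3 = 3
(y ≡ ¬(y ⊃ x)) ⊃ ((¬(y ≡ x) ≡ ¬y) ⊃ ((x ⊃ y) ⊃ ¬y)) = 6 ⊃ 3 = 3
No assignment yields a value below 3, so this is the minimum.

3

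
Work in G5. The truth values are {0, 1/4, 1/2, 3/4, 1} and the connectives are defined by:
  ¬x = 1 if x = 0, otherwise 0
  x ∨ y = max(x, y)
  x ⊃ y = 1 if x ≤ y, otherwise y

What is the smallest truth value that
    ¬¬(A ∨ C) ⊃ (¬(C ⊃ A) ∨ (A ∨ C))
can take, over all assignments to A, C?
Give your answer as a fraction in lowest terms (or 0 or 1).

Take A = 1/4, C = 0:
A ∨ C = 1/4 ∨ 0 = 1/4
¬(A ∨ C) = ¬1/4 = 0
¬¬(A ∨ C) = ¬0 = 1
C ⊃ A = 0 ⊃ 1/4 = 1
¬(C ⊃ A) = ¬1 = 0
A ∨ C = 1/4 ∨ 0 = 1/4
¬(C ⊃ A) ∨ (A ∨ C) = 0 ∨ 1/4 = 1/4
¬¬(A ∨ C) ⊃ (¬(C ⊃ A) ∨ (A ∨ C)) = 1 ⊃ 1/4 = 1/4
No assignment yields a value below 1/4, so this is the minimum.

1/4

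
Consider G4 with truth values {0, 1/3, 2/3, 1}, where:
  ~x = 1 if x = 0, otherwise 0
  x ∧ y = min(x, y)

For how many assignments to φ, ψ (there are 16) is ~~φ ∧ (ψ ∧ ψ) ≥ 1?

3

φ = 0, ψ = 0 ↦ 0  <
φ = 0, ψ = 1/3 ↦ 0  <
φ = 0, ψ = 2/3 ↦ 0  <
φ = 0, ψ = 1 ↦ 0  <
φ = 1/3, ψ = 0 ↦ 0  <
φ = 1/3, ψ = 1/3 ↦ 1/3  <
φ = 1/3, ψ = 2/3 ↦ 2/3  <
φ = 1/3, ψ = 1 ↦ 1  ≥
φ = 2/3, ψ = 0 ↦ 0  <
φ = 2/3, ψ = 1/3 ↦ 1/3  <
φ = 2/3, ψ = 2/3 ↦ 2/3  <
φ = 2/3, ψ = 1 ↦ 1  ≥
φ = 1, ψ = 0 ↦ 0  <
φ = 1, ψ = 1/3 ↦ 1/3  <
φ = 1, ψ = 2/3 ↦ 2/3  <
φ = 1, ψ = 1 ↦ 1  ≥
So 3 of the 16 assignments meet the threshold.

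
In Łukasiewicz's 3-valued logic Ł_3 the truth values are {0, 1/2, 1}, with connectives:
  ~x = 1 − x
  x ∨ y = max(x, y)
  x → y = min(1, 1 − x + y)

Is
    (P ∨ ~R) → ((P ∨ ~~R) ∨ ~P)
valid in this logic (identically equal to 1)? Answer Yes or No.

Counterexample: take P = 1/2, R = 0.
~R = ~0 = 1
P ∨ ~R = 1/2 ∨ 1 = 1
~R = ~0 = 1
~~R = ~1 = 0
P ∨ ~~R = 1/2 ∨ 0 = 1/2
~P = ~1/2 = 1/2
(P ∨ ~~R) ∨ ~P = 1/2 ∨ 1/2 = 1/2
(P ∨ ~R) → ((P ∨ ~~R) ∨ ~P) = 1 → 1/2 = 1/2
This gives 1/2 ≠ 1.

No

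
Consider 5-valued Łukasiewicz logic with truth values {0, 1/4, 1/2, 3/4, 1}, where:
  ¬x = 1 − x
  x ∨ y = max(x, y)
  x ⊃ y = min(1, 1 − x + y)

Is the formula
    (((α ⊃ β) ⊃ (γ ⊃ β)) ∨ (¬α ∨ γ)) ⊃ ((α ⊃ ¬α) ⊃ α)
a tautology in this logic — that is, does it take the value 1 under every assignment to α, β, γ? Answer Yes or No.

Counterexample: take α = 0, β = 0, γ = 0.
α ⊃ β = 0 ⊃ 0 = 1
γ ⊃ β = 0 ⊃ 0 = 1
(α ⊃ β) ⊃ (γ ⊃ β) = 1 ⊃ 1 = 1
¬α = ¬0 = 1
¬α ∨ γ = 1 ∨ 0 = 1
((α ⊃ β) ⊃ (γ ⊃ β)) ∨ (¬α ∨ γ) = 1 ∨ 1 = 1
¬α = ¬0 = 1
α ⊃ ¬α = 0 ⊃ 1 = 1
(α ⊃ ¬α) ⊃ α = 1 ⊃ 0 = 0
(((α ⊃ β) ⊃ (γ ⊃ β)) ∨ (¬α ∨ γ)) ⊃ ((α ⊃ ¬α) ⊃ α) = 1 ⊃ 0 = 0
This gives 0 ≠ 1.

No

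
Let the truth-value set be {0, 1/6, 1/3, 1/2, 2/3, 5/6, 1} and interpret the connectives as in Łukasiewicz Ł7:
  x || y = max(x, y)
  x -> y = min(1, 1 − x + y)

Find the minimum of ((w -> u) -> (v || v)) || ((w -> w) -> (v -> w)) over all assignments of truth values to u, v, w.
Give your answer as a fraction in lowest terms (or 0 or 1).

Take u = 0, v = 1/2, w = 0:
w -> u = 0 -> 0 = 1
v || v = 1/2 || 1/2 = 1/2
(w -> u) -> (v || v) = 1 -> 1/2 = 1/2
w -> w = 0 -> 0 = 1
v -> w = 1/2 -> 0 = 1/2
(w -> w) -> (v -> w) = 1 -> 1/2 = 1/2
((w -> u) -> (v || v)) || ((w -> w) -> (v -> w)) = 1/2 || 1/2 = 1/2
No assignment yields a value below 1/2, so this is the minimum.

1/2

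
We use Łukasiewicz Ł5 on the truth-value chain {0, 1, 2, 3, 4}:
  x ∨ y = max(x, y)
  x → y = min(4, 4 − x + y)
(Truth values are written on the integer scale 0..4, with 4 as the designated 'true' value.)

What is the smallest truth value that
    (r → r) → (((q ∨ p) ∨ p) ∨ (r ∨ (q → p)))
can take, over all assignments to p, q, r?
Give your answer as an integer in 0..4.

Take p = 0, q = 2, r = 0:
r → r = 0 → 0 = 4
q ∨ p = 2 ∨ 0 = 2
(q ∨ p) ∨ p = 2 ∨ 0 = 2
q → p = 2 → 0 = 2
r ∨ (q → p) = 0 ∨ 2 = 2
((q ∨ p) ∨ p) ∨ (r ∨ (q → p)) = 2 ∨ 2 = 2
(r → r) → (((q ∨ p) ∨ p) ∨ (r ∨ (q → p))) = 4 → 2 = 2
No assignment yields a value below 2, so this is the minimum.

2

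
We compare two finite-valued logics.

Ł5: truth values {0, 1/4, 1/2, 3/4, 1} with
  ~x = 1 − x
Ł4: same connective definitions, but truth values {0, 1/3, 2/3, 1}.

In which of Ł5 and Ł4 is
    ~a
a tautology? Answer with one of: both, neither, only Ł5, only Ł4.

neither

In Ł5: at a = 1/4 the value is 3/4 — not a tautology.
In Ł4: at a = 1/3 the value is 2/3 — not a tautology.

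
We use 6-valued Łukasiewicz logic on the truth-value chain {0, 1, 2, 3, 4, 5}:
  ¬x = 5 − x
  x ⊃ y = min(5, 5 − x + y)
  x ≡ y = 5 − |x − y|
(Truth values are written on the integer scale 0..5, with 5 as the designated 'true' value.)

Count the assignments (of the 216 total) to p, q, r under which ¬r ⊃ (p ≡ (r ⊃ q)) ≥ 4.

163

value 5: 139 assignments (counts)
value 4: 24 assignments (counts)
value 3: 20 assignments
value 2: 16 assignments
value 1: 11 assignments
value 0: 6 assignments
So 163 of the 216 assignments meet the threshold.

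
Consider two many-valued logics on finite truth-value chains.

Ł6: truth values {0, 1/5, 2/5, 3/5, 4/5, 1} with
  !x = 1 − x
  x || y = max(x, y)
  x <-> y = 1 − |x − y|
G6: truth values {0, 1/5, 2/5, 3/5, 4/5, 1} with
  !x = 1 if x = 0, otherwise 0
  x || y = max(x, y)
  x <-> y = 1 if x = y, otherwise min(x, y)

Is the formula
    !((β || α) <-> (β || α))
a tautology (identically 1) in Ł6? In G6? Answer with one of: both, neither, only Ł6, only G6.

In Ł6: at α = 0, β = 0 the value is 0 — not a tautology.
In G6: at α = 0, β = 0 the value is 0 — not a tautology.

neither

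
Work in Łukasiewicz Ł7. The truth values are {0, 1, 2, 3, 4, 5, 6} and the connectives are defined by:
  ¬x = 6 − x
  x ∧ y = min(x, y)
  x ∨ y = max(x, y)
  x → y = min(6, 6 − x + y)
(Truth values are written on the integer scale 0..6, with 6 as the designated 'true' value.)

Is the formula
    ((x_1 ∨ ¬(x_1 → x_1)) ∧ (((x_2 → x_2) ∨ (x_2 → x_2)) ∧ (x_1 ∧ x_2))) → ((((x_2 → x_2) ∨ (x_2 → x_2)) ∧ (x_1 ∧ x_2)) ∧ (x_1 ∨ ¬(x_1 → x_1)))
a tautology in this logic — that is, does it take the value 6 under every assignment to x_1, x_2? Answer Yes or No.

Yes

At x_1 = 4, x_2 = 2, for instance:
x_1 → x_1 = 4 → 4 = 6
¬(x_1 → x_1) = ¬6 = 0
x_1 ∨ ¬(x_1 → x_1) = 4 ∨ 0 = 4
x_2 → x_2 = 2 → 2 = 6
x_2 → x_2 = 2 → 2 = 6
(x_2 → x_2) ∨ (x_2 → x_2) = 6 ∨ 6 = 6
x_1 ∧ x_2 = 4 ∧ 2 = 2
((x_2 → x_2) ∨ (x_2 → x_2)) ∧ (x_1 ∧ x_2) = 6 ∧ 2 = 2
(x_1 ∨ ¬(x_1 → x_1)) ∧ (((x_2 → x_2) ∨ (x_2 → x_2)) ∧ (x_1 ∧ x_2)) = 4 ∧ 2 = 2
(((x_2 → x_2) ∨ (x_2 → x_2)) ∧ (x_1 ∧ x_2)) ∧ (x_1 ∨ ¬(x_1 → x_1)) = 2 ∧ 4 = 2
((x_1 ∨ ¬(x_1 → x_1)) ∧ (((x_2 → x_2) ∨ (x_2 → x_2)) ∧ (x_1 ∧ x_2))) → ((((x_2 → x_2) ∨ (x_2 → x_2)) ∧ (x_1 ∧ x_2)) ∧ (x_1 ∨ ¬(x_1 → x_1))) = 2 → 2 = 6
and checking the remaining 48 assignments likewise gives ≥ 6 in every case.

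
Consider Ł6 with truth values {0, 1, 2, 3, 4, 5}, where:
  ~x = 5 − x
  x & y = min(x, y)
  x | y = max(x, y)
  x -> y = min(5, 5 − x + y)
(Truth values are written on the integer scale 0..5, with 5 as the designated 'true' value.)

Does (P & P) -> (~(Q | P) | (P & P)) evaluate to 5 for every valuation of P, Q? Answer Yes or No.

At P = 1, Q = 2, for instance:
P & P = 1 & 1 = 1
Q | P = 2 | 1 = 2
~(Q | P) = ~2 = 3
~(Q | P) | (P & P) = 3 | 1 = 3
(P & P) -> (~(Q | P) | (P & P)) = 1 -> 3 = 5
and checking the remaining 35 assignments likewise gives ≥ 5 in every case.

Yes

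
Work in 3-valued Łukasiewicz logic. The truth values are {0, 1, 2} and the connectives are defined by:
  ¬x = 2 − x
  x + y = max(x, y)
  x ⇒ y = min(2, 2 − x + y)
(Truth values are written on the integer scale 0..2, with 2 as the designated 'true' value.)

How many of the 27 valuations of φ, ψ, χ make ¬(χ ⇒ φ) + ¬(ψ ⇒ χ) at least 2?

6

value 2: 6 assignments (counts)
value 1: 11 assignments
value 0: 10 assignments
So 6 of the 27 assignments meet the threshold.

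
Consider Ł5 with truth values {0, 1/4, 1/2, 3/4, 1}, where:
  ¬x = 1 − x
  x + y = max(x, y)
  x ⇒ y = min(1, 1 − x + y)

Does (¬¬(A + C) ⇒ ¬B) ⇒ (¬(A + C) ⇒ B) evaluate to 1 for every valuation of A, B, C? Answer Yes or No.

Counterexample: take A = 0, B = 0, C = 0.
A + C = 0 + 0 = 0
¬(A + C) = ¬0 = 1
¬¬(A + C) = ¬1 = 0
¬B = ¬0 = 1
¬¬(A + C) ⇒ ¬B = 0 ⇒ 1 = 1
A + C = 0 + 0 = 0
¬(A + C) = ¬0 = 1
¬(A + C) ⇒ B = 1 ⇒ 0 = 0
(¬¬(A + C) ⇒ ¬B) ⇒ (¬(A + C) ⇒ B) = 1 ⇒ 0 = 0
This gives 0 ≠ 1.

No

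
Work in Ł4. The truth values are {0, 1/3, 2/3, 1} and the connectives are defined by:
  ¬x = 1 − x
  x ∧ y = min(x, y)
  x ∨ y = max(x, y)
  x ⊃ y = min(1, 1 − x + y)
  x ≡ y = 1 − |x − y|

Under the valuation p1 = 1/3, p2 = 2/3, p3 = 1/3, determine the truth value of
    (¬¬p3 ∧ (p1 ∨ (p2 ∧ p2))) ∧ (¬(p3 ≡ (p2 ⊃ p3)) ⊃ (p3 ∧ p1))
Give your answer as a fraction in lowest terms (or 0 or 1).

1/3

¬p3 = ¬1/3 = 2/3
¬¬p3 = ¬2/3 = 1/3
p2 ∧ p2 = 2/3 ∧ 2/3 = 2/3
p1 ∨ (p2 ∧ p2) = 1/3 ∨ 2/3 = 2/3
¬¬p3 ∧ (p1 ∨ (p2 ∧ p2)) = 1/3 ∧ 2/3 = 1/3
p2 ⊃ p3 = 2/3 ⊃ 1/3 = 2/3
p3 ≡ (p2 ⊃ p3) = 1/3 ≡ 2/3 = 2/3
¬(p3 ≡ (p2 ⊃ p3)) = ¬2/3 = 1/3
p3 ∧ p1 = 1/3 ∧ 1/3 = 1/3
¬(p3 ≡ (p2 ⊃ p3)) ⊃ (p3 ∧ p1) = 1/3 ⊃ 1/3 = 1
(¬¬p3 ∧ (p1 ∨ (p2 ∧ p2))) ∧ (¬(p3 ≡ (p2 ⊃ p3)) ⊃ (p3 ∧ p1)) = 1/3 ∧ 1 = 1/3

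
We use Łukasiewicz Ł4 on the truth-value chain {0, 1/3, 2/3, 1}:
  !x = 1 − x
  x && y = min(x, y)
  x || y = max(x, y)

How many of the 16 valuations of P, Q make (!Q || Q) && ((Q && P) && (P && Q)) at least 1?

1

P = 0, Q = 0 ↦ 0  <
P = 0, Q = 1/3 ↦ 0  <
P = 0, Q = 2/3 ↦ 0  <
P = 0, Q = 1 ↦ 0  <
P = 1/3, Q = 0 ↦ 0  <
P = 1/3, Q = 1/3 ↦ 1/3  <
P = 1/3, Q = 2/3 ↦ 1/3  <
P = 1/3, Q = 1 ↦ 1/3  <
P = 2/3, Q = 0 ↦ 0  <
P = 2/3, Q = 1/3 ↦ 1/3  <
P = 2/3, Q = 2/3 ↦ 2/3  <
P = 2/3, Q = 1 ↦ 2/3  <
P = 1, Q = 0 ↦ 0  <
P = 1, Q = 1/3 ↦ 1/3  <
P = 1, Q = 2/3 ↦ 2/3  <
P = 1, Q = 1 ↦ 1  ≥
So 1 of the 16 assignments meets the threshold.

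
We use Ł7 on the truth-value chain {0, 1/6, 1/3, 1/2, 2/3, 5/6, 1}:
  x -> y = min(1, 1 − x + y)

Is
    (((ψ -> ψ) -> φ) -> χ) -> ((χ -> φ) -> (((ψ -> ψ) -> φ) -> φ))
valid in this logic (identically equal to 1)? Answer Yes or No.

At φ = 0, ψ = 1/3, χ = 1/3, for instance:
ψ -> ψ = 1/3 -> 1/3 = 1
(ψ -> ψ) -> φ = 1 -> 0 = 0
((ψ -> ψ) -> φ) -> χ = 0 -> 1/3 = 1
χ -> φ = 1/3 -> 0 = 2/3
((ψ -> ψ) -> φ) -> φ = 0 -> 0 = 1
(χ -> φ) -> (((ψ -> ψ) -> φ) -> φ) = 2/3 -> 1 = 1
(((ψ -> ψ) -> φ) -> χ) -> ((χ -> φ) -> (((ψ -> ψ) -> φ) -> φ)) = 1 -> 1 = 1
and checking the remaining 342 assignments likewise gives ≥ 1 in every case.

Yes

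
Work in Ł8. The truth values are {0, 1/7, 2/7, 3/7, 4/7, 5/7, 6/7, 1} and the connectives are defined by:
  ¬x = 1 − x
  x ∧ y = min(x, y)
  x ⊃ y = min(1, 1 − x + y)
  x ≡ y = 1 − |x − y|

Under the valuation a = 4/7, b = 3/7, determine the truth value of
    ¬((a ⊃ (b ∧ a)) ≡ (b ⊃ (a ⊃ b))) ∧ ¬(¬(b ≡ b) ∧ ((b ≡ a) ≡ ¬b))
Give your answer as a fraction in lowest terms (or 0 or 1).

b ∧ a = 3/7 ∧ 4/7 = 3/7
a ⊃ (b ∧ a) = 4/7 ⊃ 3/7 = 6/7
a ⊃ b = 4/7 ⊃ 3/7 = 6/7
b ⊃ (a ⊃ b) = 3/7 ⊃ 6/7 = 1
(a ⊃ (b ∧ a)) ≡ (b ⊃ (a ⊃ b)) = 6/7 ≡ 1 = 6/7
¬((a ⊃ (b ∧ a)) ≡ (b ⊃ (a ⊃ b))) = ¬6/7 = 1/7
b ≡ b = 3/7 ≡ 3/7 = 1
¬(b ≡ b) = ¬1 = 0
b ≡ a = 3/7 ≡ 4/7 = 6/7
¬b = ¬3/7 = 4/7
(b ≡ a) ≡ ¬b = 6/7 ≡ 4/7 = 5/7
¬(b ≡ b) ∧ ((b ≡ a) ≡ ¬b) = 0 ∧ 5/7 = 0
¬(¬(b ≡ b) ∧ ((b ≡ a) ≡ ¬b)) = ¬0 = 1
¬((a ⊃ (b ∧ a)) ≡ (b ⊃ (a ⊃ b))) ∧ ¬(¬(b ≡ b) ∧ ((b ≡ a) ≡ ¬b)) = 1/7 ∧ 1 = 1/7

1/7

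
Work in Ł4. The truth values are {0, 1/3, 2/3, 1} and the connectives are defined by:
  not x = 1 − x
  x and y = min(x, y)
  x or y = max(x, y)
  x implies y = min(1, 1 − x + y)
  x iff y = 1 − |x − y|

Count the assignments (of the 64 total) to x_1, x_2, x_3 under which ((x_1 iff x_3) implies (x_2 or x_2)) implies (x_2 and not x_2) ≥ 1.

value 1: 8 assignments (counts)
value 2/3: 16 assignments
value 1/3: 22 assignments
value 0: 18 assignments
So 8 of the 64 assignments meet the threshold.

8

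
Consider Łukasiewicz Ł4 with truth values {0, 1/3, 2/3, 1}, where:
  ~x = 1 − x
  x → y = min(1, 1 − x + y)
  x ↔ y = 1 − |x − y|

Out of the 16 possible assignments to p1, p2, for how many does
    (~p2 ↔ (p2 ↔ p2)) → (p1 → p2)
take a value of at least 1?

12

p1 = 0, p2 = 0 ↦ 1  ≥
p1 = 0, p2 = 1/3 ↦ 1  ≥
p1 = 0, p2 = 2/3 ↦ 1  ≥
p1 = 0, p2 = 1 ↦ 1  ≥
p1 = 1/3, p2 = 0 ↦ 2/3  <
p1 = 1/3, p2 = 1/3 ↦ 1  ≥
p1 = 1/3, p2 = 2/3 ↦ 1  ≥
p1 = 1/3, p2 = 1 ↦ 1  ≥
p1 = 2/3, p2 = 0 ↦ 1/3  <
p1 = 2/3, p2 = 1/3 ↦ 1  ≥
p1 = 2/3, p2 = 2/3 ↦ 1  ≥
p1 = 2/3, p2 = 1 ↦ 1  ≥
p1 = 1, p2 = 0 ↦ 0  <
p1 = 1, p2 = 1/3 ↦ 2/3  <
p1 = 1, p2 = 2/3 ↦ 1  ≥
p1 = 1, p2 = 1 ↦ 1  ≥
So 12 of the 16 assignments meet the threshold.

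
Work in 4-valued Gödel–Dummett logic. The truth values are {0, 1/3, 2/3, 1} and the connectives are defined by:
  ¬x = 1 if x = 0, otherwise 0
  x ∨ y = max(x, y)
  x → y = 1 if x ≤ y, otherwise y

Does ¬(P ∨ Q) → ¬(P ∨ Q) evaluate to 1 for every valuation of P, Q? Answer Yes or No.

Yes

P = 0, Q = 0 ↦ 1
P = 0, Q = 1/3 ↦ 1
P = 0, Q = 2/3 ↦ 1
P = 0, Q = 1 ↦ 1
P = 1/3, Q = 0 ↦ 1
P = 1/3, Q = 1/3 ↦ 1
P = 1/3, Q = 2/3 ↦ 1
P = 1/3, Q = 1 ↦ 1
P = 2/3, Q = 0 ↦ 1
P = 2/3, Q = 1/3 ↦ 1
P = 2/3, Q = 2/3 ↦ 1
P = 2/3, Q = 1 ↦ 1
P = 1, Q = 0 ↦ 1
P = 1, Q = 1/3 ↦ 1
P = 1, Q = 2/3 ↦ 1
P = 1, Q = 1 ↦ 1
Every assignment gives a value ≥ 1.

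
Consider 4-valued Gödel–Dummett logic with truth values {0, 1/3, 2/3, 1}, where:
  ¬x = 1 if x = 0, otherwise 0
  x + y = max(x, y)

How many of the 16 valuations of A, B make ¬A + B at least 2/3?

10

A = 0, B = 0 ↦ 1  ≥
A = 0, B = 1/3 ↦ 1  ≥
A = 0, B = 2/3 ↦ 1  ≥
A = 0, B = 1 ↦ 1  ≥
A = 1/3, B = 0 ↦ 0  <
A = 1/3, B = 1/3 ↦ 1/3  <
A = 1/3, B = 2/3 ↦ 2/3  ≥
A = 1/3, B = 1 ↦ 1  ≥
A = 2/3, B = 0 ↦ 0  <
A = 2/3, B = 1/3 ↦ 1/3  <
A = 2/3, B = 2/3 ↦ 2/3  ≥
A = 2/3, B = 1 ↦ 1  ≥
A = 1, B = 0 ↦ 0  <
A = 1, B = 1/3 ↦ 1/3  <
A = 1, B = 2/3 ↦ 2/3  ≥
A = 1, B = 1 ↦ 1  ≥
So 10 of the 16 assignments meet the threshold.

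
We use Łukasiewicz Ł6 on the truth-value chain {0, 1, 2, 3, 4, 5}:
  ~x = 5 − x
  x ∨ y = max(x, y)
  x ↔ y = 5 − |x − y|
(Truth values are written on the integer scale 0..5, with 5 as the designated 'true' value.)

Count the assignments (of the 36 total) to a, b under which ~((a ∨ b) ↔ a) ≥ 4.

value 5: 1 assignment (counts)
value 4: 2 assignments (counts)
value 3: 3 assignments
value 2: 4 assignments
value 1: 5 assignments
value 0: 21 assignments
So 3 of the 36 assignments meet the threshold.

3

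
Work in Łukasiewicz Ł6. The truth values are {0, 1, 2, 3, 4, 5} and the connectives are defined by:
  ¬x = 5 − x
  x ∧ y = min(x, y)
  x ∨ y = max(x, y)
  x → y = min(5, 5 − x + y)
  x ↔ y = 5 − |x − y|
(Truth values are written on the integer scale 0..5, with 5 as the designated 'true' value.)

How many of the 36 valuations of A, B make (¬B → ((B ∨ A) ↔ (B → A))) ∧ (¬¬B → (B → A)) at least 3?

value 5: 17 assignments (counts)
value 4: 6 assignments (counts)
value 3: 5 assignments (counts)
value 2: 4 assignments
value 1: 2 assignments
value 0: 2 assignments
So 28 of the 36 assignments meet the threshold.

28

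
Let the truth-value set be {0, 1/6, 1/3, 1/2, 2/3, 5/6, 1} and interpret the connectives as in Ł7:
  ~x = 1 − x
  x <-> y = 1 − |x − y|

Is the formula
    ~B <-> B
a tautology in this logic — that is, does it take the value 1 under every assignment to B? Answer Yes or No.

Counterexample: take B = 0.
~B = ~0 = 1
~B <-> B = 1 <-> 0 = 0
This gives 0 ≠ 1.

No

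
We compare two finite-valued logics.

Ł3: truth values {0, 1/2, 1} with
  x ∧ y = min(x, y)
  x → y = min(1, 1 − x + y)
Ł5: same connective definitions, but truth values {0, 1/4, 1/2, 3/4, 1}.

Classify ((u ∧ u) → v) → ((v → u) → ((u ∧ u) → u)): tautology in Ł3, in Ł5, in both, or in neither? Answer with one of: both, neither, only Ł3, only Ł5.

both

In Ł3: every assignment gives 1 — tautology.
In Ł5: every assignment gives 1 — tautology.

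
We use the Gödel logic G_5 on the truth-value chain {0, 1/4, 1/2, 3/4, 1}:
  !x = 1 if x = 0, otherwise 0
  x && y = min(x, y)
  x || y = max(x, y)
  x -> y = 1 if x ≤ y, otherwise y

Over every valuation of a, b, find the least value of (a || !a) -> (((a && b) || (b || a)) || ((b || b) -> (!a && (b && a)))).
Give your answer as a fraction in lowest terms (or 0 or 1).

Take a = 0, b = 1/4:
!a = !0 = 1
a || !a = 0 || 1 = 1
a && b = 0 && 1/4 = 0
b || a = 1/4 || 0 = 1/4
(a && b) || (b || a) = 0 || 1/4 = 1/4
b || b = 1/4 || 1/4 = 1/4
!a = !0 = 1
b && a = 1/4 && 0 = 0
!a && (b && a) = 1 && 0 = 0
(b || b) -> (!a && (b && a)) = 1/4 -> 0 = 0
((a && b) || (b || a)) || ((b || b) -> (!a && (b && a))) = 1/4 || 0 = 1/4
(a || !a) -> (((a && b) || (b || a)) || ((b || b) -> (!a && (b && a)))) = 1 -> 1/4 = 1/4
No assignment yields a value below 1/4, so this is the minimum.

1/4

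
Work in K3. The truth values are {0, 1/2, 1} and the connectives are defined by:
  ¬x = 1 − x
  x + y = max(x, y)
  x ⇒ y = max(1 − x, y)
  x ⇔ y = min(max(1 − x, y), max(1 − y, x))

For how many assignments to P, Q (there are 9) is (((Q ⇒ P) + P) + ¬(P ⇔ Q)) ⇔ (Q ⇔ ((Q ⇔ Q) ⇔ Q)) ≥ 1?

P = 0, Q = 0 ↦ 1  ≥
P = 0, Q = 1/2 ↦ 1/2  <
P = 0, Q = 1 ↦ 1  ≥
P = 1/2, Q = 0 ↦ 1  ≥
P = 1/2, Q = 1/2 ↦ 1/2  <
P = 1/2, Q = 1 ↦ 1/2  <
P = 1, Q = 0 ↦ 1  ≥
P = 1, Q = 1/2 ↦ 1/2  <
P = 1, Q = 1 ↦ 1  ≥
So 5 of the 9 assignments meet the threshold.

5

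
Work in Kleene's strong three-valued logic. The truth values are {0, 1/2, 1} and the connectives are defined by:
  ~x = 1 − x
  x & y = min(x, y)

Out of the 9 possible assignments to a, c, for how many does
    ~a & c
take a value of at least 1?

1

a = 0, c = 0 ↦ 0  <
a = 0, c = 1/2 ↦ 1/2  <
a = 0, c = 1 ↦ 1  ≥
a = 1/2, c = 0 ↦ 0  <
a = 1/2, c = 1/2 ↦ 1/2  <
a = 1/2, c = 1 ↦ 1/2  <
a = 1, c = 0 ↦ 0  <
a = 1, c = 1/2 ↦ 0  <
a = 1, c = 1 ↦ 0  <
So 1 of the 9 assignments meets the threshold.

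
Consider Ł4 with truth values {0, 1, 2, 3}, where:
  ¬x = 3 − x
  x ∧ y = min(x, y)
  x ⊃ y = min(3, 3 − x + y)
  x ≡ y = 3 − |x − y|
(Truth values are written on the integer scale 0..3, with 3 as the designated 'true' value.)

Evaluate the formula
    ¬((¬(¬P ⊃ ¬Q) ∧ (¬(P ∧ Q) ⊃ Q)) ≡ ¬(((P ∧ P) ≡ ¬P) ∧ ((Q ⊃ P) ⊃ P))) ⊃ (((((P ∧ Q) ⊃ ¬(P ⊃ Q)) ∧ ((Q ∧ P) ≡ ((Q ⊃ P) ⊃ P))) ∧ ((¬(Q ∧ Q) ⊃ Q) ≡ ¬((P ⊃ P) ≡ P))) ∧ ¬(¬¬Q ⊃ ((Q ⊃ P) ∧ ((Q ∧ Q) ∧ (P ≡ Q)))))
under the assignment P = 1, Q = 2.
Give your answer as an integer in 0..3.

¬P = ¬1 = 2
¬Q = ¬2 = 1
¬P ⊃ ¬Q = 2 ⊃ 1 = 2
¬(¬P ⊃ ¬Q) = ¬2 = 1
P ∧ Q = 1 ∧ 2 = 1
¬(P ∧ Q) = ¬1 = 2
¬(P ∧ Q) ⊃ Q = 2 ⊃ 2 = 3
¬(¬P ⊃ ¬Q) ∧ (¬(P ∧ Q) ⊃ Q) = 1 ∧ 3 = 1
P ∧ P = 1 ∧ 1 = 1
¬P = ¬1 = 2
(P ∧ P) ≡ ¬P = 1 ≡ 2 = 2
Q ⊃ P = 2 ⊃ 1 = 2
(Q ⊃ P) ⊃ P = 2 ⊃ 1 = 2
((P ∧ P) ≡ ¬P) ∧ ((Q ⊃ P) ⊃ P) = 2 ∧ 2 = 2
¬(((P ∧ P) ≡ ¬P) ∧ ((Q ⊃ P) ⊃ P)) = ¬2 = 1
(¬(¬P ⊃ ¬Q) ∧ (¬(P ∧ Q) ⊃ Q)) ≡ ¬(((P ∧ P) ≡ ¬P) ∧ ((Q ⊃ P) ⊃ P)) = 1 ≡ 1 = 3
¬((¬(¬P ⊃ ¬Q) ∧ (¬(P ∧ Q) ⊃ Q)) ≡ ¬(((P ∧ P) ≡ ¬P) ∧ ((Q ⊃ P) ⊃ P))) = ¬3 = 0
P ∧ Q = 1 ∧ 2 = 1
P ⊃ Q = 1 ⊃ 2 = 3
¬(P ⊃ Q) = ¬3 = 0
(P ∧ Q) ⊃ ¬(P ⊃ Q) = 1 ⊃ 0 = 2
Q ∧ P = 2 ∧ 1 = 1
Q ⊃ P = 2 ⊃ 1 = 2
(Q ⊃ P) ⊃ P = 2 ⊃ 1 = 2
(Q ∧ P) ≡ ((Q ⊃ P) ⊃ P) = 1 ≡ 2 = 2
((P ∧ Q) ⊃ ¬(P ⊃ Q)) ∧ ((Q ∧ P) ≡ ((Q ⊃ P) ⊃ P)) = 2 ∧ 2 = 2
Q ∧ Q = 2 ∧ 2 = 2
¬(Q ∧ Q) = ¬2 = 1
¬(Q ∧ Q) ⊃ Q = 1 ⊃ 2 = 3
P ⊃ P = 1 ⊃ 1 = 3
(P ⊃ P) ≡ P = 3 ≡ 1 = 1
¬((P ⊃ P) ≡ P) = ¬1 = 2
(¬(Q ∧ Q) ⊃ Q) ≡ ¬((P ⊃ P) ≡ P) = 3 ≡ 2 = 2
(((P ∧ Q) ⊃ ¬(P ⊃ Q)) ∧ ((Q ∧ P) ≡ ((Q ⊃ P) ⊃ P))) ∧ ((¬(Q ∧ Q) ⊃ Q) ≡ ¬((P ⊃ P) ≡ P)) = 2 ∧ 2 = 2
¬Q = ¬2 = 1
¬¬Q = ¬1 = 2
Q ⊃ P = 2 ⊃ 1 = 2
Q ∧ Q = 2 ∧ 2 = 2
P ≡ Q = 1 ≡ 2 = 2
(Q ∧ Q) ∧ (P ≡ Q) = 2 ∧ 2 = 2
(Q ⊃ P) ∧ ((Q ∧ Q) ∧ (P ≡ Q)) = 2 ∧ 2 = 2
¬¬Q ⊃ ((Q ⊃ P) ∧ ((Q ∧ Q) ∧ (P ≡ Q))) = 2 ⊃ 2 = 3
¬(¬¬Q ⊃ ((Q ⊃ P) ∧ ((Q ∧ Q) ∧ (P ≡ Q)))) = ¬3 = 0
((((P ∧ Q) ⊃ ¬(P ⊃ Q)) ∧ ((Q ∧ P) ≡ ((Q ⊃ P) ⊃ P))) ∧ ((¬(Q ∧ Q) ⊃ Q) ≡ ¬((P ⊃ P) ≡ P))) ∧ ¬(¬¬Q ⊃ ((Q ⊃ P) ∧ ((Q ∧ Q) ∧ (P ≡ Q)))) = 2 ∧ 0 = 0
¬((¬(¬P ⊃ ¬Q) ∧ (¬(P ∧ Q) ⊃ Q)) ≡ ¬(((P ∧ P) ≡ ¬P) ∧ ((Q ⊃ P) ⊃ P))) ⊃ (((((P ∧ Q) ⊃ ¬(P ⊃ Q)) ∧ ((Q ∧ P) ≡ ((Q ⊃ P) ⊃ P))) ∧ ((¬(Q ∧ Q) ⊃ Q) ≡ ¬((P ⊃ P) ≡ P))) ∧ ¬(¬¬Q ⊃ ((Q ⊃ P) ∧ ((Q ∧ Q) ∧ (P ≡ Q))))) = 0 ⊃ 0 = 3

3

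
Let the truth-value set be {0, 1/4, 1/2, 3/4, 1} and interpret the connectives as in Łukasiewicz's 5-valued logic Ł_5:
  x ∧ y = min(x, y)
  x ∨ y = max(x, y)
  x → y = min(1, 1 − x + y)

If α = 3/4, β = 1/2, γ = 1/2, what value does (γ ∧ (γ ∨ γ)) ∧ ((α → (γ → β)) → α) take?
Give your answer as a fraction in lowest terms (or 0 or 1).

γ ∨ γ = 1/2 ∨ 1/2 = 1/2
γ ∧ (γ ∨ γ) = 1/2 ∧ 1/2 = 1/2
γ → β = 1/2 → 1/2 = 1
α → (γ → β) = 3/4 → 1 = 1
(α → (γ → β)) → α = 1 → 3/4 = 3/4
(γ ∧ (γ ∨ γ)) ∧ ((α → (γ → β)) → α) = 1/2 ∧ 3/4 = 1/2

1/2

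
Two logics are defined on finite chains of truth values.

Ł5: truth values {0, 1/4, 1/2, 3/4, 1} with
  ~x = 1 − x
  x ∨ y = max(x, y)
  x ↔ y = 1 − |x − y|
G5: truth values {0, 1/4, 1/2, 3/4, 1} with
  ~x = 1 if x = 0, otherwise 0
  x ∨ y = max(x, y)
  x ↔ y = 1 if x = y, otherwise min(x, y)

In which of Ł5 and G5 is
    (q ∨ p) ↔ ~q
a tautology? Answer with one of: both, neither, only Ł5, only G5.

In Ł5: at p = 0, q = 0 the value is 0 — not a tautology.
In G5: at p = 0, q = 0 the value is 0 — not a tautology.

neither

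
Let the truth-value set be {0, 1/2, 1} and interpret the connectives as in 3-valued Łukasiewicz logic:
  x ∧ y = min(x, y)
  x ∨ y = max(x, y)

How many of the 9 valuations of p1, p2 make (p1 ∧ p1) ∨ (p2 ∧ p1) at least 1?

3

p1 = 0, p2 = 0 ↦ 0  <
p1 = 0, p2 = 1/2 ↦ 0  <
p1 = 0, p2 = 1 ↦ 0  <
p1 = 1/2, p2 = 0 ↦ 1/2  <
p1 = 1/2, p2 = 1/2 ↦ 1/2  <
p1 = 1/2, p2 = 1 ↦ 1/2  <
p1 = 1, p2 = 0 ↦ 1  ≥
p1 = 1, p2 = 1/2 ↦ 1  ≥
p1 = 1, p2 = 1 ↦ 1  ≥
So 3 of the 9 assignments meet the threshold.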